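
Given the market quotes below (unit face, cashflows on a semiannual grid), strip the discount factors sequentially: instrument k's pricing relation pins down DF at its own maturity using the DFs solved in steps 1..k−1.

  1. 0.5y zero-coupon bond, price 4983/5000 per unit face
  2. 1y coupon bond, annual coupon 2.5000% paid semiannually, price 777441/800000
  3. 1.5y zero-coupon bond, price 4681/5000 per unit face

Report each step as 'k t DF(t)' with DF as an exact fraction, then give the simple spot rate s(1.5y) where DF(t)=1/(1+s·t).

1 1/2 4983/5000
2 1 379/400
3 3/2 4681/5000
s(1.5y) = (1/(4681/5000) − 1)/(3/2) = 638/14043 ≈ 4.5432%

step 1 [0.5y] zero: DF = P = 4983/5000 ≈ 0.996600
step 2 [1y] bond c/2=1/80: DF=(777441/800000 − 1/80·(0.996600))/(1+1/80) = 379/400 ≈ 0.947500
step 3 [1.5y] zero: DF = P = 4681/5000 ≈ 0.936200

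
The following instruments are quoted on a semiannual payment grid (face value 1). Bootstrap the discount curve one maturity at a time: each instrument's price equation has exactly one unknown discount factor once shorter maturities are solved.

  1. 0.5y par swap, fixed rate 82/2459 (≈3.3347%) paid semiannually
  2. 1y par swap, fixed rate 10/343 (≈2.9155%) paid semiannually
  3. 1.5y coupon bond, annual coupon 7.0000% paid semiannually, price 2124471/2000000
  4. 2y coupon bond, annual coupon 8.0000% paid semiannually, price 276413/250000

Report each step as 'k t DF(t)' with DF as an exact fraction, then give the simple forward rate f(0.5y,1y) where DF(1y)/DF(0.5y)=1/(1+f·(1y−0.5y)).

1 1/2 2459/2500
2 1 1943/2000
3 3/2 4801/5000
4 2 951/1000
f(0.5y,1y) = ((2459/2500)/(1943/2000) − 1)/(1/2) = 242/9715 ≈ 2.4910%

step 1 [0.5y] swap r/2=41/2459: DF=(1 − 41/2459·(0))/(1+41/2459) = 2459/2500 ≈ 0.983600
step 2 [1y] swap r/2=5/343: DF=(1 − 5/343·(0.983600))/(1+5/343) = 1943/2000 ≈ 0.971500
step 3 [1.5y] bond c/2=7/200: DF=(2124471/2000000 − 7/200·(0.983600+0.971500))/(1+7/200) = 4801/5000 ≈ 0.960200
step 4 [2y] bond c/2=1/25: DF=(276413/250000 − 1/25·(0.983600+0.971500+0.960200))/(1+1/25) = 951/1000 ≈ 0.951000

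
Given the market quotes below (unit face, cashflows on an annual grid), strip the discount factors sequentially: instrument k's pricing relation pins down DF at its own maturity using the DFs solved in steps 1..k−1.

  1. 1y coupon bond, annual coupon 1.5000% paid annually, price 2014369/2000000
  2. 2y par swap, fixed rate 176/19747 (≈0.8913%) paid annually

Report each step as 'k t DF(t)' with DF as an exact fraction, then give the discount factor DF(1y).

1 1 9923/10000
2 2 614/625
DF(1y) = 9923/10000 ≈ 0.992300

step 1 [1y] bond c/1=3/200: DF=(2014369/2000000 − 3/200·(0))/(1+3/200) = 9923/10000 ≈ 0.992300
step 2 [2y] swap r/1=176/19747: DF=(1 − 176/19747·(0.992300))/(1+176/19747) = 614/625 ≈ 0.982400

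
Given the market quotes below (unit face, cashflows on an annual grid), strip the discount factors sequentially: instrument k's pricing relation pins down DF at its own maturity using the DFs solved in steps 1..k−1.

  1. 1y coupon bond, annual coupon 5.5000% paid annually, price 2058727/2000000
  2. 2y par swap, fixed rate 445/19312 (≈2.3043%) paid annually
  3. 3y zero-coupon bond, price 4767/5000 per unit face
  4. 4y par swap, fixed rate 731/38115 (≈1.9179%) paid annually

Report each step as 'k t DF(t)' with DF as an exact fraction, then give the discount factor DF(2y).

1 1 9757/10000
2 2 1911/2000
3 3 4767/5000
4 4 9269/10000
DF(2y) = 1911/2000 ≈ 0.955500

step 1 [1y] bond c/1=11/200: DF=(2058727/2000000 − 11/200·(0))/(1+11/200) = 9757/10000 ≈ 0.975700
step 2 [2y] swap r/1=445/19312: DF=(1 − 445/19312·(0.975700))/(1+445/19312) = 1911/2000 ≈ 0.955500
step 3 [3y] zero: DF = P = 4767/5000 ≈ 0.953400
step 4 [4y] swap r/1=731/38115: DF=(1 − 731/38115·(0.975700+0.955500+0.953400))/(1+731/38115) = 9269/10000 ≈ 0.926900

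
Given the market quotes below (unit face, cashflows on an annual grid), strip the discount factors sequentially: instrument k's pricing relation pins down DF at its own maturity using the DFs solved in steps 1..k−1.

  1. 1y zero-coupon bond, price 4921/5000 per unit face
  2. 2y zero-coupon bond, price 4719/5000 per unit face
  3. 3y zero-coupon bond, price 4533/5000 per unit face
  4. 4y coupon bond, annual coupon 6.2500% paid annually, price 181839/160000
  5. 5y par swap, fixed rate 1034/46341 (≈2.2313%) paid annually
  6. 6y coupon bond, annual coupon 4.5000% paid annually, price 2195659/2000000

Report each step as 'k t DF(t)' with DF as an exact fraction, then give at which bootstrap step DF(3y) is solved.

1 1 4921/5000
2 2 4719/5000
3 3 4533/5000
4 4 9029/10000
5 5 4483/5000
6 6 851/1000
DF(3y) is solved at step 3

step 1 [1y] zero: DF = P = 4921/5000 ≈ 0.984200
step 2 [2y] zero: DF = P = 4719/5000 ≈ 0.943800
step 3 [3y] zero: DF = P = 4533/5000 ≈ 0.906600
step 4 [4y] bond c/1=1/16: DF=(181839/160000 − 1/16·(0.984200+0.943800+0.906600))/(1+1/16) = 9029/10000 ≈ 0.902900
step 5 [5y] swap r/1=1034/46341: DF=(1 − 1034/46341·(0.984200+0.943800+0.906600+0.902900))/(1+1034/46341) = 4483/5000 ≈ 0.896600
step 6 [6y] bond c/1=9/200: DF=(2195659/2000000 − 9/200·(0.984200+0.943800+0.906600+0.902900+0.896600))/(1+9/200) = 851/1000 ≈ 0.851000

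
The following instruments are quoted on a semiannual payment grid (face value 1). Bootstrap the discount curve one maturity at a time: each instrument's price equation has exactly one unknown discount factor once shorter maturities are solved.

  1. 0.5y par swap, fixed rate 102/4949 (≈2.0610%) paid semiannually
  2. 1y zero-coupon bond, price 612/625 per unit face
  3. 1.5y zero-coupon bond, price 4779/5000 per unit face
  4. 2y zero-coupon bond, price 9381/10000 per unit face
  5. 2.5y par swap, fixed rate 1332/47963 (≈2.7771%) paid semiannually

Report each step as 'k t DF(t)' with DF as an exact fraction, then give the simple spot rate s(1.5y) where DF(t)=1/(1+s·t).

1 1/2 4949/5000
2 1 612/625
3 3/2 4779/5000
4 2 9381/10000
5 5/2 4667/5000
s(1.5y) = (1/(4779/5000) − 1)/(3/2) = 442/14337 ≈ 3.0829%

step 1 [0.5y] swap r/2=51/4949: DF=(1 − 51/4949·(0))/(1+51/4949) = 4949/5000 ≈ 0.989800
step 2 [1y] zero: DF = P = 612/625 ≈ 0.979200
step 3 [1.5y] zero: DF = P = 4779/5000 ≈ 0.955800
step 4 [2y] zero: DF = P = 9381/10000 ≈ 0.938100
step 5 [2.5y] swap r/2=666/47963: DF=(1 − 666/47963·(0.989800+0.979200+0.955800+0.938100))/(1+666/47963) = 4667/5000 ≈ 0.933400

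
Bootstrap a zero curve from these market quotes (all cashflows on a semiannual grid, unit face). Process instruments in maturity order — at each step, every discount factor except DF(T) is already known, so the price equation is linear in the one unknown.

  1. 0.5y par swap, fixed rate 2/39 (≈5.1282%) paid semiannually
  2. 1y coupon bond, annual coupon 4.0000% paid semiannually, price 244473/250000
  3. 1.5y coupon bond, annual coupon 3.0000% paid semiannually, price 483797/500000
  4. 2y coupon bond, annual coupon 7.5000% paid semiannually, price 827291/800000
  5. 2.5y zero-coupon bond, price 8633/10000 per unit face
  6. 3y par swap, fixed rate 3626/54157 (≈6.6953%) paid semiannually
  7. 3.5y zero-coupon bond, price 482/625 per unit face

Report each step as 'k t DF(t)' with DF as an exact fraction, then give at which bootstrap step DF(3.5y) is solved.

1 1/2 39/40
2 1 2349/2500
3 3/2 37/40
4 2 8941/10000
5 5/2 8633/10000
6 3 8187/10000
7 7/2 482/625
DF(3.5y) is solved at step 7

step 1 [0.5y] swap r/2=1/39: DF=(1 − 1/39·(0))/(1+1/39) = 39/40 ≈ 0.975000
step 2 [1y] bond c/2=1/50: DF=(244473/250000 − 1/50·(0.975000))/(1+1/50) = 2349/2500 ≈ 0.939600
step 3 [1.5y] bond c/2=3/200: DF=(483797/500000 − 3/200·(0.975000+0.939600))/(1+3/200) = 37/40 ≈ 0.925000
step 4 [2y] bond c/2=3/80: DF=(827291/800000 − 3/80·(0.975000+0.939600+0.925000))/(1+3/80) = 8941/10000 ≈ 0.894100
step 5 [2.5y] zero: DF = P = 8633/10000 ≈ 0.863300
step 6 [3y] swap r/2=1813/54157: DF=(1 − 1813/54157·(0.975000+0.939600+0.925000+0.894100+0.863300))/(1+1813/54157) = 8187/10000 ≈ 0.818700
step 7 [3.5y] zero: DF = P = 482/625 ≈ 0.771200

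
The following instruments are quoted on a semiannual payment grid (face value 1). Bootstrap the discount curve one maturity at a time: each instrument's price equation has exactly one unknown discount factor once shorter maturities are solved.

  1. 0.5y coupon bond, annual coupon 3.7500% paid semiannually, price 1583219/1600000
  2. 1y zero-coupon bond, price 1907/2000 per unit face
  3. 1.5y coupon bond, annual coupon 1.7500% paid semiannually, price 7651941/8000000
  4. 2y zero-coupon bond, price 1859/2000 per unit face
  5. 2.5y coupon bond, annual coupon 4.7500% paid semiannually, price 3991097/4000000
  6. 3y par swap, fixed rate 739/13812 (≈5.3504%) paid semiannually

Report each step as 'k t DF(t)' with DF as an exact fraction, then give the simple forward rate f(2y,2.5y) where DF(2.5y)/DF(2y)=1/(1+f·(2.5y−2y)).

step 1 [0.5y] bond c/2=3/160: DF=(1583219/1600000 − 3/160·(0))/(1+3/160) = 9713/10000 ≈ 0.971300
step 2 [1y] zero: DF = P = 1907/2000 ≈ 0.953500
step 3 [1.5y] bond c/2=7/800: DF=(7651941/8000000 − 7/800·(0.971300+0.953500))/(1+7/800) = 1863/2000 ≈ 0.931500
step 4 [2y] zero: DF = P = 1859/2000 ≈ 0.929500
step 5 [2.5y] bond c/2=19/800: DF=(3991097/4000000 − 19/800·(0.971300+0.953500+0.931500+0.929500))/(1+19/800) = 2217/2500 ≈ 0.886800
step 6 [3y] swap r/2=739/27624: DF=(1 − 739/27624·(0.971300+0.953500+0.931500+0.929500+0.886800))/(1+739/27624) = 4261/5000 ≈ 0.852200

1 1/2 9713/10000
2 1 1907/2000
3 3/2 1863/2000
4 2 1859/2000
5 5/2 2217/2500
6 3 4261/5000
f(2y,2.5y) = ((1859/2000)/(2217/2500) − 1)/(1/2) = 427/4434 ≈ 9.6301%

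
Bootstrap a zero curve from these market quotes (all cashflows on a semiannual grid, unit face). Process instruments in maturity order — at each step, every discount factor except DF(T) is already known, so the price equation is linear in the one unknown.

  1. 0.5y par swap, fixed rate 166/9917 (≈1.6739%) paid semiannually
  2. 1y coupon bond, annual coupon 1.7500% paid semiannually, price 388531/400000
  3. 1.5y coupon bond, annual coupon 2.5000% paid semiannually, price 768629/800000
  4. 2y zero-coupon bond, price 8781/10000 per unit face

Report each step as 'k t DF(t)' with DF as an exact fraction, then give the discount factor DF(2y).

step 1 [0.5y] swap r/2=83/9917: DF=(1 − 83/9917·(0))/(1+83/9917) = 9917/10000 ≈ 0.991700
step 2 [1y] bond c/2=7/800: DF=(388531/400000 − 7/800·(0.991700))/(1+7/800) = 9543/10000 ≈ 0.954300
step 3 [1.5y] bond c/2=1/80: DF=(768629/800000 − 1/80·(0.991700+0.954300))/(1+1/80) = 9249/10000 ≈ 0.924900
step 4 [2y] zero: DF = P = 8781/10000 ≈ 0.878100

1 1/2 9917/10000
2 1 9543/10000
3 3/2 9249/10000
4 2 8781/10000
DF(2y) = 8781/10000 ≈ 0.878100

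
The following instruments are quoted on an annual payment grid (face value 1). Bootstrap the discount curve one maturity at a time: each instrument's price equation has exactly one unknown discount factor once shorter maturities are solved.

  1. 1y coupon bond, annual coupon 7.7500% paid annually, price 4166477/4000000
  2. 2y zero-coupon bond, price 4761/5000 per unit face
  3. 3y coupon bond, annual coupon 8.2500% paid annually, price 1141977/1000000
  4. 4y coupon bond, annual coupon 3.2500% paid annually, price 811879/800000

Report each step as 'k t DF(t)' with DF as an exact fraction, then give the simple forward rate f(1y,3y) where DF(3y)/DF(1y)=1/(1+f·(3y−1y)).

step 1 [1y] bond c/1=31/400: DF=(4166477/4000000 − 31/400·(0))/(1+31/400) = 9667/10000 ≈ 0.966700
step 2 [2y] zero: DF = P = 4761/5000 ≈ 0.952200
step 3 [3y] bond c/1=33/400: DF=(1141977/1000000 − 33/400·(0.966700+0.952200))/(1+33/400) = 9087/10000 ≈ 0.908700
step 4 [4y] bond c/1=13/400: DF=(811879/800000 − 13/400·(0.966700+0.952200+0.908700))/(1+13/400) = 8939/10000 ≈ 0.893900

1 1 9667/10000
2 2 4761/5000
3 3 9087/10000
4 4 8939/10000
f(1y,3y) = ((9667/10000)/(9087/10000) − 1)/(2) = 290/9087 ≈ 3.1914%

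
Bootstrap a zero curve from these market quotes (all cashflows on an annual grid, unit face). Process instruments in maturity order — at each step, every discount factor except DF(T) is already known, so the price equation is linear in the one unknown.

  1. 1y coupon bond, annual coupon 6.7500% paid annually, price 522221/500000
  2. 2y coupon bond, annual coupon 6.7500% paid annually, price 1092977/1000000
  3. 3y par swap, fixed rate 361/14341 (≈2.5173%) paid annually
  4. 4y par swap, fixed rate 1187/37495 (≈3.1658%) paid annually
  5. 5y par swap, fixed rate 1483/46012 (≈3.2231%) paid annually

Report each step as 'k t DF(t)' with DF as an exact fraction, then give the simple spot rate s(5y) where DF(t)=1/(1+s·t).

step 1 [1y] bond c/1=27/400: DF=(522221/500000 − 27/400·(0))/(1+27/400) = 1223/1250 ≈ 0.978400
step 2 [2y] bond c/1=27/400: DF=(1092977/1000000 − 27/400·(0.978400))/(1+27/400) = 481/500 ≈ 0.962000
step 3 [3y] swap r/1=361/14341: DF=(1 − 361/14341·(0.978400+0.962000))/(1+361/14341) = 4639/5000 ≈ 0.927800
step 4 [4y] swap r/1=1187/37495: DF=(1 − 1187/37495·(0.978400+0.962000+0.927800))/(1+1187/37495) = 8813/10000 ≈ 0.881300
step 5 [5y] swap r/1=1483/46012: DF=(1 − 1483/46012·(0.978400+0.962000+0.927800+0.881300))/(1+1483/46012) = 8517/10000 ≈ 0.851700

1 1 1223/1250
2 2 481/500
3 3 4639/5000
4 4 8813/10000
5 5 8517/10000
s(5y) = (1/(8517/10000) − 1)/(5) = 1483/42585 ≈ 3.4824%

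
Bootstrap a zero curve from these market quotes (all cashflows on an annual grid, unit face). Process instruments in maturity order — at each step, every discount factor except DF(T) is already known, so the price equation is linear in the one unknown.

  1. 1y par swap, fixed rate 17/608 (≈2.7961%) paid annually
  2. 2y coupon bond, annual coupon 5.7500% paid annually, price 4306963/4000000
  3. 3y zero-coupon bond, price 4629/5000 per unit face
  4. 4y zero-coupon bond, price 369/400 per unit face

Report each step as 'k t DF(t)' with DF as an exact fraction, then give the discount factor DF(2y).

1 1 608/625
2 2 9653/10000
3 3 4629/5000
4 4 369/400
DF(2y) = 9653/10000 ≈ 0.965300

step 1 [1y] swap r/1=17/608: DF=(1 − 17/608·(0))/(1+17/608) = 608/625 ≈ 0.972800
step 2 [2y] bond c/1=23/400: DF=(4306963/4000000 − 23/400·(0.972800))/(1+23/400) = 9653/10000 ≈ 0.965300
step 3 [3y] zero: DF = P = 4629/5000 ≈ 0.925800
step 4 [4y] zero: DF = P = 369/400 ≈ 0.922500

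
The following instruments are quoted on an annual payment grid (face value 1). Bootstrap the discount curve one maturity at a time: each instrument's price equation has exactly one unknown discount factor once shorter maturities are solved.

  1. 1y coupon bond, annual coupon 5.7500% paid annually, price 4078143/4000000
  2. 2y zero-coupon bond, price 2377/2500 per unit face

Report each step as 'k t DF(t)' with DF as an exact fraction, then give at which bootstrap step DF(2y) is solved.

1 1 9641/10000
2 2 2377/2500
DF(2y) is solved at step 2

step 1 [1y] bond c/1=23/400: DF=(4078143/4000000 − 23/400·(0))/(1+23/400) = 9641/10000 ≈ 0.964100
step 2 [2y] zero: DF = P = 2377/2500 ≈ 0.950800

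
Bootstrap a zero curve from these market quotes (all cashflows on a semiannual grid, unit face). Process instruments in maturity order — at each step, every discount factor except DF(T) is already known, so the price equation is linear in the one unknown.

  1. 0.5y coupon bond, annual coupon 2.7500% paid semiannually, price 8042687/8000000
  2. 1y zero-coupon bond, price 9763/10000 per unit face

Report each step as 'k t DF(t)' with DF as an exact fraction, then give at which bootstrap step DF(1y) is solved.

step 1 [0.5y] bond c/2=11/800: DF=(8042687/8000000 − 11/800·(0))/(1+11/800) = 9917/10000 ≈ 0.991700
step 2 [1y] zero: DF = P = 9763/10000 ≈ 0.976300

1 1/2 9917/10000
2 1 9763/10000
DF(1y) is solved at step 2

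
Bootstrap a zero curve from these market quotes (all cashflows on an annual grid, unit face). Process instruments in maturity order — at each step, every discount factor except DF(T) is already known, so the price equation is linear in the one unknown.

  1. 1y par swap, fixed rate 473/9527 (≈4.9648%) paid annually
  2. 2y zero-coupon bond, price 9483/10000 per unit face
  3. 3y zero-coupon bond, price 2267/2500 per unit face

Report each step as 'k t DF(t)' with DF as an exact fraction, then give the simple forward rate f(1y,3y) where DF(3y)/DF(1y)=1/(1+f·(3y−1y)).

step 1 [1y] swap r/1=473/9527: DF=(1 − 473/9527·(0))/(1+473/9527) = 9527/10000 ≈ 0.952700
step 2 [2y] zero: DF = P = 9483/10000 ≈ 0.948300
step 3 [3y] zero: DF = P = 2267/2500 ≈ 0.906800

1 1 9527/10000
2 2 9483/10000
3 3 2267/2500
f(1y,3y) = ((9527/10000)/(2267/2500) − 1)/(2) = 459/18136 ≈ 2.5309%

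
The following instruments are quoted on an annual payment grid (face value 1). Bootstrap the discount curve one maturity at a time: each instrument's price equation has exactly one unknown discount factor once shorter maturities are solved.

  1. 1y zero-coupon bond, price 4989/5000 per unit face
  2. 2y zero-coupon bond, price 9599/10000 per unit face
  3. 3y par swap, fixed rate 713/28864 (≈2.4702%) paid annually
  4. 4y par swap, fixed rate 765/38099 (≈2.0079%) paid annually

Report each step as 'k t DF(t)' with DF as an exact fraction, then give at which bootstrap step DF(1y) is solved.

1 1 4989/5000
2 2 9599/10000
3 3 9287/10000
4 4 1847/2000
DF(1y) is solved at step 1

step 1 [1y] zero: DF = P = 4989/5000 ≈ 0.997800
step 2 [2y] zero: DF = P = 9599/10000 ≈ 0.959900
step 3 [3y] swap r/1=713/28864: DF=(1 − 713/28864·(0.997800+0.959900))/(1+713/28864) = 9287/10000 ≈ 0.928700
step 4 [4y] swap r/1=765/38099: DF=(1 − 765/38099·(0.997800+0.959900+0.928700))/(1+765/38099) = 1847/2000 ≈ 0.923500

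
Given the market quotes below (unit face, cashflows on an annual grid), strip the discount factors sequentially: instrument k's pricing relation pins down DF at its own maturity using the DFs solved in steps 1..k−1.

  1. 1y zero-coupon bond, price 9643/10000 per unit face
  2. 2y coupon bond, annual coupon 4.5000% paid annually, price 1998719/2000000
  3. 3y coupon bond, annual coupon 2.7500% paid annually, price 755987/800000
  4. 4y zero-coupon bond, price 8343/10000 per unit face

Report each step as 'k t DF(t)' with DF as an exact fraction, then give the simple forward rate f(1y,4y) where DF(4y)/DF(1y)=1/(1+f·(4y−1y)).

step 1 [1y] zero: DF = P = 9643/10000 ≈ 0.964300
step 2 [2y] bond c/1=9/200: DF=(1998719/2000000 − 9/200·(0.964300))/(1+9/200) = 2287/2500 ≈ 0.914800
step 3 [3y] bond c/1=11/400: DF=(755987/800000 − 11/400·(0.964300+0.914800))/(1+11/400) = 4347/5000 ≈ 0.869400
step 4 [4y] zero: DF = P = 8343/10000 ≈ 0.834300

1 1 9643/10000
2 2 2287/2500
3 3 4347/5000
4 4 8343/10000
f(1y,4y) = ((9643/10000)/(8343/10000) − 1)/(3) = 1300/25029 ≈ 5.1940%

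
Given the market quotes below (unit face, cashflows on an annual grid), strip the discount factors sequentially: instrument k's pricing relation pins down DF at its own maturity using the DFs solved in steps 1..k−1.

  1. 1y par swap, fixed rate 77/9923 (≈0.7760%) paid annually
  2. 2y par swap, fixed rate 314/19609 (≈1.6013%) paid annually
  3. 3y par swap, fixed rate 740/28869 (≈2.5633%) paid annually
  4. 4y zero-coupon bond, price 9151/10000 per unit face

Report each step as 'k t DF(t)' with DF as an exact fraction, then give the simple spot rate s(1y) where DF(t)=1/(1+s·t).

1 1 9923/10000
2 2 4843/5000
3 3 463/500
4 4 9151/10000
s(1y) = (1/(9923/10000) − 1)/(1) = 77/9923 ≈ 0.7760%

step 1 [1y] swap r/1=77/9923: DF=(1 − 77/9923·(0))/(1+77/9923) = 9923/10000 ≈ 0.992300
step 2 [2y] swap r/1=314/19609: DF=(1 − 314/19609·(0.992300))/(1+314/19609) = 4843/5000 ≈ 0.968600
step 3 [3y] swap r/1=740/28869: DF=(1 − 740/28869·(0.992300+0.968600))/(1+740/28869) = 463/500 ≈ 0.926000
step 4 [4y] zero: DF = P = 9151/10000 ≈ 0.915100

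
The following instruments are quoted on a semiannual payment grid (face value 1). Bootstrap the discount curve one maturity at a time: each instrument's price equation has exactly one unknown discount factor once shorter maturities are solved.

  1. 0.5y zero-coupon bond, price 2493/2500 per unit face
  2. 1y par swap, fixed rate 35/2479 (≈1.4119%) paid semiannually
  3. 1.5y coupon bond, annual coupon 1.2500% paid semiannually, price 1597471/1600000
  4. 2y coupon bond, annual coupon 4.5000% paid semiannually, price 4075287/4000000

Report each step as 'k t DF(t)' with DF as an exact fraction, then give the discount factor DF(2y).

1 1/2 2493/2500
2 1 493/500
3 3/2 9799/10000
4 2 582/625
DF(2y) = 582/625 ≈ 0.931200

step 1 [0.5y] zero: DF = P = 2493/2500 ≈ 0.997200
step 2 [1y] swap r/2=35/4958: DF=(1 − 35/4958·(0.997200))/(1+35/4958) = 493/500 ≈ 0.986000
step 3 [1.5y] bond c/2=1/160: DF=(1597471/1600000 − 1/160·(0.997200+0.986000))/(1+1/160) = 9799/10000 ≈ 0.979900
step 4 [2y] bond c/2=9/400: DF=(4075287/4000000 − 9/400·(0.997200+0.986000+0.979900))/(1+9/400) = 582/625 ≈ 0.931200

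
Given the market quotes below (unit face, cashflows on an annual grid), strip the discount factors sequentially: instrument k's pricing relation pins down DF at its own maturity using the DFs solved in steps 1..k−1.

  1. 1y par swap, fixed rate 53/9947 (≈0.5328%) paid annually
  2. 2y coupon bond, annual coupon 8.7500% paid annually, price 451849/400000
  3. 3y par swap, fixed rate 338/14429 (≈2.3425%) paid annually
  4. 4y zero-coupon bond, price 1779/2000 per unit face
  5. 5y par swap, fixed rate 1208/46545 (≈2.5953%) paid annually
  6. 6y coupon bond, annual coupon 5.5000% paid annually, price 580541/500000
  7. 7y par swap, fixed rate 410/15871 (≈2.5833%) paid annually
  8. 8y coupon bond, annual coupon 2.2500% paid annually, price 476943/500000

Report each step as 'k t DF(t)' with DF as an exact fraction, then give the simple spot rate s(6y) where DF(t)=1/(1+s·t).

step 1 [1y] swap r/1=53/9947: DF=(1 − 53/9947·(0))/(1+53/9947) = 9947/10000 ≈ 0.994700
step 2 [2y] bond c/1=7/80: DF=(451849/400000 − 7/80·(0.994700))/(1+7/80) = 9587/10000 ≈ 0.958700
step 3 [3y] swap r/1=338/14429: DF=(1 − 338/14429·(0.994700+0.958700))/(1+338/14429) = 2331/2500 ≈ 0.932400
step 4 [4y] zero: DF = P = 1779/2000 ≈ 0.889500
step 5 [5y] swap r/1=1208/46545: DF=(1 − 1208/46545·(0.994700+0.958700+0.932400+0.889500))/(1+1208/46545) = 1099/1250 ≈ 0.879200
step 6 [6y] bond c/1=11/200: DF=(580541/500000 − 11/200·(0.994700+0.958700+0.932400+0.889500+0.879200))/(1+11/200) = 8579/10000 ≈ 0.857900
step 7 [7y] swap r/1=410/15871: DF=(1 − 410/15871·(0.994700+0.958700+0.932400+0.889500+0.879200+0.857900))/(1+410/15871) = 209/250 ≈ 0.836000
step 8 [8y] bond c/1=9/400: DF=(476943/500000 − 9/400·(0.994700+0.958700+0.932400+0.889500+0.879200+0.857900+0.836000))/(1+9/400) = 1983/2500 ≈ 0.793200

1 1 9947/10000
2 2 9587/10000
3 3 2331/2500
4 4 1779/2000
5 5 1099/1250
6 6 8579/10000
7 7 209/250
8 8 1983/2500
s(6y) = (1/(8579/10000) − 1)/(6) = 1421/51474 ≈ 2.7606%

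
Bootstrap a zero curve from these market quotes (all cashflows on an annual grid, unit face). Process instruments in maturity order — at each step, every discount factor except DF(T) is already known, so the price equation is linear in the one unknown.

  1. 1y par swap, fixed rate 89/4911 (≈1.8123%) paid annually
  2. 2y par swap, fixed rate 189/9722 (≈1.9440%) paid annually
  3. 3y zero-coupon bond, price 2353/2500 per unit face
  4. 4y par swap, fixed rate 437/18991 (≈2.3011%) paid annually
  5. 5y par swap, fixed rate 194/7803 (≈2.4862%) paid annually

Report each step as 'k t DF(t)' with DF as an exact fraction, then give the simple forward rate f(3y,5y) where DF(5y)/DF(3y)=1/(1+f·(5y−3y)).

step 1 [1y] swap r/1=89/4911: DF=(1 − 89/4911·(0))/(1+89/4911) = 4911/5000 ≈ 0.982200
step 2 [2y] swap r/1=189/9722: DF=(1 − 189/9722·(0.982200))/(1+189/9722) = 4811/5000 ≈ 0.962200
step 3 [3y] zero: DF = P = 2353/2500 ≈ 0.941200
step 4 [4y] swap r/1=437/18991: DF=(1 − 437/18991·(0.982200+0.962200+0.941200))/(1+437/18991) = 4563/5000 ≈ 0.912600
step 5 [5y] swap r/1=194/7803: DF=(1 − 194/7803·(0.982200+0.962200+0.941200+0.912600))/(1+194/7803) = 2209/2500 ≈ 0.883600

1 1 4911/5000
2 2 4811/5000
3 3 2353/2500
4 4 4563/5000
5 5 2209/2500
f(3y,5y) = ((2353/2500)/(2209/2500) − 1)/(2) = 72/2209 ≈ 3.2594%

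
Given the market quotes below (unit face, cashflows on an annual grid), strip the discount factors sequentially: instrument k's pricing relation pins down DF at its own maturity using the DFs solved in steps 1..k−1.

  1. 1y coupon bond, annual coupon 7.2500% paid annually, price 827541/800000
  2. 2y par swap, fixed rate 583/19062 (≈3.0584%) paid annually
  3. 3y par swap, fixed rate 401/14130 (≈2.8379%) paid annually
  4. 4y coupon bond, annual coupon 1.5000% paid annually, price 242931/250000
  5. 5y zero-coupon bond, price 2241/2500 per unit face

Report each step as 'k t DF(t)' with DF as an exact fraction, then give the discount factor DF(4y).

step 1 [1y] bond c/1=29/400: DF=(827541/800000 − 29/400·(0))/(1+29/400) = 1929/2000 ≈ 0.964500
step 2 [2y] swap r/1=583/19062: DF=(1 − 583/19062·(0.964500))/(1+583/19062) = 9417/10000 ≈ 0.941700
step 3 [3y] swap r/1=401/14130: DF=(1 − 401/14130·(0.964500+0.941700))/(1+401/14130) = 4599/5000 ≈ 0.919800
step 4 [4y] bond c/1=3/200: DF=(242931/250000 − 3/200·(0.964500+0.941700+0.919800))/(1+3/200) = 2289/2500 ≈ 0.915600
step 5 [5y] zero: DF = P = 2241/2500 ≈ 0.896400

1 1 1929/2000
2 2 9417/10000
3 3 4599/5000
4 4 2289/2500
5 5 2241/2500
DF(4y) = 2289/2500 ≈ 0.915600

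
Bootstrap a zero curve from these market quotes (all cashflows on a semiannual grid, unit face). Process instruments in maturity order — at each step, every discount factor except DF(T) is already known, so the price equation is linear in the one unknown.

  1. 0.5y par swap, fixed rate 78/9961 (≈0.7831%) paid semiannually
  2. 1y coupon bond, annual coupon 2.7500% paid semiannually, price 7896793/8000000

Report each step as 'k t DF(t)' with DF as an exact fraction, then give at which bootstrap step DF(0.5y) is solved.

1 1/2 9961/10000
2 1 4801/5000
DF(0.5y) is solved at step 1

step 1 [0.5y] swap r/2=39/9961: DF=(1 − 39/9961·(0))/(1+39/9961) = 9961/10000 ≈ 0.996100
step 2 [1y] bond c/2=11/800: DF=(7896793/8000000 − 11/800·(0.996100))/(1+11/800) = 4801/5000 ≈ 0.960200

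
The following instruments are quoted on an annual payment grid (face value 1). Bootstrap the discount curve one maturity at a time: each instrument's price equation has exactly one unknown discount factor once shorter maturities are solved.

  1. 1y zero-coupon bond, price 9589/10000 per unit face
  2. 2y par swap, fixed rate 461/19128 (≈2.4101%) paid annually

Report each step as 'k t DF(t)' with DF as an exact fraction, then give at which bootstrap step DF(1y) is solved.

1 1 9589/10000
2 2 9539/10000
DF(1y) is solved at step 1

step 1 [1y] zero: DF = P = 9589/10000 ≈ 0.958900
step 2 [2y] swap r/1=461/19128: DF=(1 − 461/19128·(0.958900))/(1+461/19128) = 9539/10000 ≈ 0.953900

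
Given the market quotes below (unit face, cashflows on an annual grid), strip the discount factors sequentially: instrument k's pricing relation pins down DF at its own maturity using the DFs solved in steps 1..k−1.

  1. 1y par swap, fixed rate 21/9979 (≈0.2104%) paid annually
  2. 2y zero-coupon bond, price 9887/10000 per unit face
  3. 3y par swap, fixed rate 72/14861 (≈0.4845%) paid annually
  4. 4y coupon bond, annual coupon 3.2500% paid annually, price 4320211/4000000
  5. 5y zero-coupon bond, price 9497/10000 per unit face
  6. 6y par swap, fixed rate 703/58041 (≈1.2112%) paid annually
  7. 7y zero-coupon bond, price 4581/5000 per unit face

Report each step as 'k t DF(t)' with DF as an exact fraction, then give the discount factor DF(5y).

step 1 [1y] swap r/1=21/9979: DF=(1 − 21/9979·(0))/(1+21/9979) = 9979/10000 ≈ 0.997900
step 2 [2y] zero: DF = P = 9887/10000 ≈ 0.988700
step 3 [3y] swap r/1=72/14861: DF=(1 − 72/14861·(0.997900+0.988700))/(1+72/14861) = 616/625 ≈ 0.985600
step 4 [4y] bond c/1=13/400: DF=(4320211/4000000 − 13/400·(0.997900+0.988700+0.985600))/(1+13/400) = 381/400 ≈ 0.952500
step 5 [5y] zero: DF = P = 9497/10000 ≈ 0.949700
step 6 [6y] swap r/1=703/58041: DF=(1 − 703/58041·(0.997900+0.988700+0.985600+0.952500+0.949700))/(1+703/58041) = 9297/10000 ≈ 0.929700
step 7 [7y] zero: DF = P = 4581/5000 ≈ 0.916200

1 1 9979/10000
2 2 9887/10000
3 3 616/625
4 4 381/400
5 5 9497/10000
6 6 9297/10000
7 7 4581/5000
DF(5y) = 9497/10000 ≈ 0.949700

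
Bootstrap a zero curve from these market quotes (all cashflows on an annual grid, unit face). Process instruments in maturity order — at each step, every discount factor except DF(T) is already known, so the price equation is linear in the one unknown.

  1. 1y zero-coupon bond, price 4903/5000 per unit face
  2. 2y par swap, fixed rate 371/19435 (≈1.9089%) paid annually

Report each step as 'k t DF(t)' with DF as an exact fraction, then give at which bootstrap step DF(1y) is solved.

1 1 4903/5000
2 2 9629/10000
DF(1y) is solved at step 1

step 1 [1y] zero: DF = P = 4903/5000 ≈ 0.980600
step 2 [2y] swap r/1=371/19435: DF=(1 − 371/19435·(0.980600))/(1+371/19435) = 9629/10000 ≈ 0.962900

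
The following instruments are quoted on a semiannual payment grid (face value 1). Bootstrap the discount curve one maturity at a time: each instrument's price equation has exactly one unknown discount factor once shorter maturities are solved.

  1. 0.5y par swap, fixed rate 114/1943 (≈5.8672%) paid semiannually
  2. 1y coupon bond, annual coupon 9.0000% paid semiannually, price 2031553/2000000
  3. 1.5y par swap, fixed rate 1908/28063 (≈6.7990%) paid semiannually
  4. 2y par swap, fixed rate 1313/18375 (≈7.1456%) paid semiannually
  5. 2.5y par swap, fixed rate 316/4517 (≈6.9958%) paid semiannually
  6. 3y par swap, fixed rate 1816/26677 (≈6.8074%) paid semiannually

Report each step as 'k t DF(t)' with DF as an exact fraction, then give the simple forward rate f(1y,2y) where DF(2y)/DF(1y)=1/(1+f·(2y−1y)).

1 1/2 1943/2000
2 1 4651/5000
3 3/2 4523/5000
4 2 8687/10000
5 5/2 421/500
6 3 1023/1250
f(1y,2y) = ((4651/5000)/(8687/10000) − 1)/(1) = 615/8687 ≈ 7.0795%

step 1 [0.5y] swap r/2=57/1943: DF=(1 − 57/1943·(0))/(1+57/1943) = 1943/2000 ≈ 0.971500
step 2 [1y] bond c/2=9/200: DF=(2031553/2000000 − 9/200·(0.971500))/(1+9/200) = 4651/5000 ≈ 0.930200
step 3 [1.5y] swap r/2=954/28063: DF=(1 − 954/28063·(0.971500+0.930200))/(1+954/28063) = 4523/5000 ≈ 0.904600
step 4 [2y] swap r/2=1313/36750: DF=(1 − 1313/36750·(0.971500+0.930200+0.904600))/(1+1313/36750) = 8687/10000 ≈ 0.868700
step 5 [2.5y] swap r/2=158/4517: DF=(1 − 158/4517·(0.971500+0.930200+0.904600+0.868700))/(1+158/4517) = 421/500 ≈ 0.842000
step 6 [3y] swap r/2=908/26677: DF=(1 − 908/26677·(0.971500+0.930200+0.904600+0.868700+0.842000))/(1+908/26677) = 1023/1250 ≈ 0.818400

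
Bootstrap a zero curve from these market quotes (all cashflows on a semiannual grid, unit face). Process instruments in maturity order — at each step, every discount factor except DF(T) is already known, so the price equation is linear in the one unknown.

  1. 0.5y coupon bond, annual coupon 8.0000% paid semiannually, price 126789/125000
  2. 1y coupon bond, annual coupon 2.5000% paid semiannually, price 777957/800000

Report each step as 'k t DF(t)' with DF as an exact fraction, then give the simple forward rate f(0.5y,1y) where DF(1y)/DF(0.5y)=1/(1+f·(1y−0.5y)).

1 1/2 9753/10000
2 1 2371/2500
f(0.5y,1y) = ((9753/10000)/(2371/2500) − 1)/(1/2) = 269/4742 ≈ 5.6727%

step 1 [0.5y] bond c/2=1/25: DF=(126789/125000 − 1/25·(0))/(1+1/25) = 9753/10000 ≈ 0.975300
step 2 [1y] bond c/2=1/80: DF=(777957/800000 − 1/80·(0.975300))/(1+1/80) = 2371/2500 ≈ 0.948400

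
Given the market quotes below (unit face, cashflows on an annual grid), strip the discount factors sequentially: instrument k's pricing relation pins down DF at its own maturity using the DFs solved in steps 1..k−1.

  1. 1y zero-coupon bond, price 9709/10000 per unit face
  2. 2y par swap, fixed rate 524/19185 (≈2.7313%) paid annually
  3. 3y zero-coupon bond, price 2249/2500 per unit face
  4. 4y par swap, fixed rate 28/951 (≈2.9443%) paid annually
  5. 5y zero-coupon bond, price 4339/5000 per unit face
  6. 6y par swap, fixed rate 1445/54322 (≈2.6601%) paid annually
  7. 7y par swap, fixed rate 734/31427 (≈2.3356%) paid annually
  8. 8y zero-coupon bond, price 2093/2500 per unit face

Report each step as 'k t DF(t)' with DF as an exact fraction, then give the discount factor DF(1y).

step 1 [1y] zero: DF = P = 9709/10000 ≈ 0.970900
step 2 [2y] swap r/1=524/19185: DF=(1 − 524/19185·(0.970900))/(1+524/19185) = 2369/2500 ≈ 0.947600
step 3 [3y] zero: DF = P = 2249/2500 ≈ 0.899600
step 4 [4y] swap r/1=28/951: DF=(1 − 28/951·(0.970900+0.947600+0.899600))/(1+28/951) = 2227/2500 ≈ 0.890800
step 5 [5y] zero: DF = P = 4339/5000 ≈ 0.867800
step 6 [6y] swap r/1=1445/54322: DF=(1 − 1445/54322·(0.970900+0.947600+0.899600+0.890800+0.867800))/(1+1445/54322) = 1711/2000 ≈ 0.855500
step 7 [7y] swap r/1=734/31427: DF=(1 − 734/31427·(0.970900+0.947600+0.899600+0.890800+0.867800+0.855500))/(1+734/31427) = 2133/2500 ≈ 0.853200
step 8 [8y] zero: DF = P = 2093/2500 ≈ 0.837200

1 1 9709/10000
2 2 2369/2500
3 3 2249/2500
4 4 2227/2500
5 5 4339/5000
6 6 1711/2000
7 7 2133/2500
8 8 2093/2500
DF(1y) = 9709/10000 ≈ 0.970900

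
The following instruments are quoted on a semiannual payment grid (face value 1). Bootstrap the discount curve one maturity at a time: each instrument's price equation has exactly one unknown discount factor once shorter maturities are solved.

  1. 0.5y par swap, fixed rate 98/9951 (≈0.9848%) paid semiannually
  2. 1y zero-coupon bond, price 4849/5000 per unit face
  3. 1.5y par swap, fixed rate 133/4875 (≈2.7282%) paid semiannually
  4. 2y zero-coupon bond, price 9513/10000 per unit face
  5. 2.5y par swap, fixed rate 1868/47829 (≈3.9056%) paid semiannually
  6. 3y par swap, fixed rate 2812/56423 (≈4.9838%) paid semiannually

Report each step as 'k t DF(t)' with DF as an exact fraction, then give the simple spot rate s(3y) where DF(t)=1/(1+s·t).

1 1/2 9951/10000
2 1 4849/5000
3 3/2 9601/10000
4 2 9513/10000
5 5/2 4533/5000
6 3 4297/5000
s(3y) = (1/(4297/5000) − 1)/(3) = 703/12891 ≈ 5.4534%

step 1 [0.5y] swap r/2=49/9951: DF=(1 − 49/9951·(0))/(1+49/9951) = 9951/10000 ≈ 0.995100
step 2 [1y] zero: DF = P = 4849/5000 ≈ 0.969800
step 3 [1.5y] swap r/2=133/9750: DF=(1 − 133/9750·(0.995100+0.969800))/(1+133/9750) = 9601/10000 ≈ 0.960100
step 4 [2y] zero: DF = P = 9513/10000 ≈ 0.951300
step 5 [2.5y] swap r/2=934/47829: DF=(1 − 934/47829·(0.995100+0.969800+0.960100+0.951300))/(1+934/47829) = 4533/5000 ≈ 0.906600
step 6 [3y] swap r/2=1406/56423: DF=(1 − 1406/56423·(0.995100+0.969800+0.960100+0.951300+0.906600))/(1+1406/56423) = 4297/5000 ≈ 0.859400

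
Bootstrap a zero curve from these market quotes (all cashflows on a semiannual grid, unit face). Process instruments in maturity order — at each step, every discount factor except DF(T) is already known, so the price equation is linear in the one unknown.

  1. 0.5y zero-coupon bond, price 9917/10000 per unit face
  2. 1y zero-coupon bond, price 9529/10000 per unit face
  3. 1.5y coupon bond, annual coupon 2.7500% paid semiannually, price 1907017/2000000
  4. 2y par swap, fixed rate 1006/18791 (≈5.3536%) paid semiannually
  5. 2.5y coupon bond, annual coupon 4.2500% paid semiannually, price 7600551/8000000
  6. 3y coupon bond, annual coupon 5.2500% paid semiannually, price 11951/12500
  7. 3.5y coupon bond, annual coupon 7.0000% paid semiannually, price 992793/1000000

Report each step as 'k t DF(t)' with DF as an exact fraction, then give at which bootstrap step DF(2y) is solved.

step 1 [0.5y] zero: DF = P = 9917/10000 ≈ 0.991700
step 2 [1y] zero: DF = P = 9529/10000 ≈ 0.952900
step 3 [1.5y] bond c/2=11/800: DF=(1907017/2000000 − 11/800·(0.991700+0.952900))/(1+11/800) = 4571/5000 ≈ 0.914200
step 4 [2y] swap r/2=503/18791: DF=(1 − 503/18791·(0.991700+0.952900+0.914200))/(1+503/18791) = 4497/5000 ≈ 0.899400
step 5 [2.5y] bond c/2=17/800: DF=(7600551/8000000 − 17/800·(0.991700+0.952900+0.914200+0.899400))/(1+17/800) = 8521/10000 ≈ 0.852100
step 6 [3y] bond c/2=21/800: DF=(11951/12500 − 21/800·(0.991700+0.952900+0.914200+0.899400+0.852100))/(1+21/800) = 8137/10000 ≈ 0.813700
step 7 [3.5y] bond c/2=7/200: DF=(992793/1000000 − 7/200·(0.991700+0.952900+0.914200+0.899400+0.852100+0.813700))/(1+7/200) = 3879/5000 ≈ 0.775800

1 1/2 9917/10000
2 1 9529/10000
3 3/2 4571/5000
4 2 4497/5000
5 5/2 8521/10000
6 3 8137/10000
7 7/2 3879/5000
DF(2y) is solved at step 4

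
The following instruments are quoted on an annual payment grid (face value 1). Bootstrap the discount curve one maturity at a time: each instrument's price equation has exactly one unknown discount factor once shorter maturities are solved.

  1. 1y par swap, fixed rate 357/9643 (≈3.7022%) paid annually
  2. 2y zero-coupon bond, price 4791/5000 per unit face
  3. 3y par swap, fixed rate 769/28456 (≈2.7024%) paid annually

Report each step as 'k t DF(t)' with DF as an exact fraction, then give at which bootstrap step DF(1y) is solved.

1 1 9643/10000
2 2 4791/5000
3 3 9231/10000
DF(1y) is solved at step 1

step 1 [1y] swap r/1=357/9643: DF=(1 − 357/9643·(0))/(1+357/9643) = 9643/10000 ≈ 0.964300
step 2 [2y] zero: DF = P = 4791/5000 ≈ 0.958200
step 3 [3y] swap r/1=769/28456: DF=(1 − 769/28456·(0.964300+0.958200))/(1+769/28456) = 9231/10000 ≈ 0.923100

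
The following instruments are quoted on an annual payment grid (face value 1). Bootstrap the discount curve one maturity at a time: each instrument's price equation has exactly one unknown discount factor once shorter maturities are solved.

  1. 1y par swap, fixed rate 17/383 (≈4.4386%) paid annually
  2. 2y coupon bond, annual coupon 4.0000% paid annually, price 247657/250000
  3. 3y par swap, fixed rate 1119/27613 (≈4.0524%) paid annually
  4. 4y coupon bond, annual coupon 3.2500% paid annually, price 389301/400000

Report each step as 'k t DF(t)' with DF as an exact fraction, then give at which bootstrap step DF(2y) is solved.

step 1 [1y] swap r/1=17/383: DF=(1 − 17/383·(0))/(1+17/383) = 383/400 ≈ 0.957500
step 2 [2y] bond c/1=1/25: DF=(247657/250000 − 1/25·(0.957500))/(1+1/25) = 9157/10000 ≈ 0.915700
step 3 [3y] swap r/1=1119/27613: DF=(1 − 1119/27613·(0.957500+0.915700))/(1+1119/27613) = 8881/10000 ≈ 0.888100
step 4 [4y] bond c/1=13/400: DF=(389301/400000 − 13/400·(0.957500+0.915700+0.888100))/(1+13/400) = 8557/10000 ≈ 0.855700

1 1 383/400
2 2 9157/10000
3 3 8881/10000
4 4 8557/10000
DF(2y) is solved at step 2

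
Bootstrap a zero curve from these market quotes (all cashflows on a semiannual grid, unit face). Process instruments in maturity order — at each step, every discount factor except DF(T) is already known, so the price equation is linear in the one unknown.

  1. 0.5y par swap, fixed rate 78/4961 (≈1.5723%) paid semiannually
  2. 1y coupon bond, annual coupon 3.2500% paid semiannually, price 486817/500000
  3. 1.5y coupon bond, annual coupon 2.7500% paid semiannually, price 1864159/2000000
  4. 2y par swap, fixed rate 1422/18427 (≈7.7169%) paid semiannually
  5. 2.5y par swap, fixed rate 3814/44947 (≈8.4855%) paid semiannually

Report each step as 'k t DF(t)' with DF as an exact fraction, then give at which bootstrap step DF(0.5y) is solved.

step 1 [0.5y] swap r/2=39/4961: DF=(1 − 39/4961·(0))/(1+39/4961) = 4961/5000 ≈ 0.992200
step 2 [1y] bond c/2=13/800: DF=(486817/500000 − 13/800·(0.992200))/(1+13/800) = 4711/5000 ≈ 0.942200
step 3 [1.5y] bond c/2=11/800: DF=(1864159/2000000 − 11/800·(0.992200+0.942200))/(1+11/800) = 2233/2500 ≈ 0.893200
step 4 [2y] swap r/2=711/18427: DF=(1 − 711/18427·(0.992200+0.942200+0.893200))/(1+711/18427) = 4289/5000 ≈ 0.857800
step 5 [2.5y] swap r/2=1907/44947: DF=(1 − 1907/44947·(0.992200+0.942200+0.893200+0.857800))/(1+1907/44947) = 8093/10000 ≈ 0.809300

1 1/2 4961/5000
2 1 4711/5000
3 3/2 2233/2500
4 2 4289/5000
5 5/2 8093/10000
DF(0.5y) is solved at step 1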